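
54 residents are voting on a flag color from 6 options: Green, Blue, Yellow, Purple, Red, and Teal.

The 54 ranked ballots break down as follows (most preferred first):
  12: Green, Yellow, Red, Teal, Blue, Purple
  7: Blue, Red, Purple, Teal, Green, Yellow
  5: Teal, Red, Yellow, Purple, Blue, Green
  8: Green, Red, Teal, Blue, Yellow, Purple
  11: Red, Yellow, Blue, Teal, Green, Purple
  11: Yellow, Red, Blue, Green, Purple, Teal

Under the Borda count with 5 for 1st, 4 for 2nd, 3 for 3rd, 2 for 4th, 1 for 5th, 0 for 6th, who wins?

Red

Green: 12×5 + 7×1 + 5×0 + 8×5 + 11×1 + 11×2 = 140
Blue: 12×1 + 7×5 + 5×1 + 8×2 + 11×3 + 11×3 = 134
Yellow: 12×4 + 7×0 + 5×3 + 8×1 + 11×4 + 11×5 = 170
Purple: 12×0 + 7×3 + 5×2 + 8×0 + 11×0 + 11×1 = 42
Red: 12×3 + 7×4 + 5×4 + 8×4 + 11×5 + 11×4 = 215
Teal: 12×2 + 7×2 + 5×5 + 8×3 + 11×2 + 11×0 = 109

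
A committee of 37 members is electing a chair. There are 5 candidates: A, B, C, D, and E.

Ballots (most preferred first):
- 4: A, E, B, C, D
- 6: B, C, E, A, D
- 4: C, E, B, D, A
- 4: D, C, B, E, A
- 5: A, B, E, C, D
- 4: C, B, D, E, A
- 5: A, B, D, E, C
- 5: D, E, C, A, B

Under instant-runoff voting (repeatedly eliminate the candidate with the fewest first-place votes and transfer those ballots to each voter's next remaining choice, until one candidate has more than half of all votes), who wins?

Round 1: A 14, B 6, C 8, D 9, E 0. E eliminated.
Round 2: A 14, B 6, C 8, D 9. B eliminated.
Round 3: A 14, C 14, D 9. D eliminated.
Round 4: A 14, C 23. C has a majority (≥19).

C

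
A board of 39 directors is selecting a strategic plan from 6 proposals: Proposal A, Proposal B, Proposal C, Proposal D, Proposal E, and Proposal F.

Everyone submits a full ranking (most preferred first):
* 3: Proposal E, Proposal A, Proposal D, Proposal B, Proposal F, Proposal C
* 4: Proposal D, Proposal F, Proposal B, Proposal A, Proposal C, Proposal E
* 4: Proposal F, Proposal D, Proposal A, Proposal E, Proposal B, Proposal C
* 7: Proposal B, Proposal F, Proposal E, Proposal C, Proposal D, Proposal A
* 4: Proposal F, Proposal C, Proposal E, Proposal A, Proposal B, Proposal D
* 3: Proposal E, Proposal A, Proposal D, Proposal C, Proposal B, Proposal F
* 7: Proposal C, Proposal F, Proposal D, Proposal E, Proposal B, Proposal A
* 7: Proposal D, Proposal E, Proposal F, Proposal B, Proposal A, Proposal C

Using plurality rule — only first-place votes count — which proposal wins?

First-place votes: Proposal A 0, Proposal B 7, Proposal C 7, Proposal D 11, Proposal E 6, Proposal F 8.

Proposal D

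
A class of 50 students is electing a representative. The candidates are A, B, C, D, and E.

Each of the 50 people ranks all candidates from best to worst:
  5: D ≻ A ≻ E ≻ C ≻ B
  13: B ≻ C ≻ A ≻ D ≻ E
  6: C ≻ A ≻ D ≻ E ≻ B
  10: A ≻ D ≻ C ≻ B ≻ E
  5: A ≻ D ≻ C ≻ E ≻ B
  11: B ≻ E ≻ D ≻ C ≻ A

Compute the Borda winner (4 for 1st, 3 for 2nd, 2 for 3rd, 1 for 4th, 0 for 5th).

A: 5×3 + 13×2 + 6×3 + 10×4 + 5×4 + 11×0 = 119
B: 5×0 + 13×4 + 6×0 + 10×1 + 5×0 + 11×4 = 106
C: 5×1 + 13×3 + 6×4 + 10×2 + 5×2 + 11×1 = 109
D: 5×4 + 13×1 + 6×2 + 10×3 + 5×3 + 11×2 = 112
E: 5×2 + 13×0 + 6×1 + 10×0 + 5×1 + 11×3 = 54

A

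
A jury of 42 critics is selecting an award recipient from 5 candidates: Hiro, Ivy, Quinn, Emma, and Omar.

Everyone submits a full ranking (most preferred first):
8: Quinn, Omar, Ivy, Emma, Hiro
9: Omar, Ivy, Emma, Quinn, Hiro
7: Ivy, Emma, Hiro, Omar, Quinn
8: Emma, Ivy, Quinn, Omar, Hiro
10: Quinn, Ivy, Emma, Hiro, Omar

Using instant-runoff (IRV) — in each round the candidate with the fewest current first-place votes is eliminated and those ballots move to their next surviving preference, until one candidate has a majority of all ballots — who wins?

Emma

Round 1: Hiro 0, Ivy 7, Quinn 18, Emma 8, Omar 9. Hiro eliminated.
Round 2: Ivy 7, Quinn 18, Emma 8, Omar 9. Ivy eliminated.
Round 3: Quinn 18, Emma 15, Omar 9. Omar eliminated.
Round 4: Quinn 18, Emma 24. Emma has a majority (≥22).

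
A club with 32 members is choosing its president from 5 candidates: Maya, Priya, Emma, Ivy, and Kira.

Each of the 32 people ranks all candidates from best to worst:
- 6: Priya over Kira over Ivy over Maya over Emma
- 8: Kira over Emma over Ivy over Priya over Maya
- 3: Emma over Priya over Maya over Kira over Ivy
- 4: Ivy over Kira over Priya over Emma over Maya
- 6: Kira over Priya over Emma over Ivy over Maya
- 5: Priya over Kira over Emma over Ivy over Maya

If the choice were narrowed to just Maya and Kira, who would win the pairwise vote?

Maya is ranked above Kira on 3 ballots; Kira above Maya on 29.

Kira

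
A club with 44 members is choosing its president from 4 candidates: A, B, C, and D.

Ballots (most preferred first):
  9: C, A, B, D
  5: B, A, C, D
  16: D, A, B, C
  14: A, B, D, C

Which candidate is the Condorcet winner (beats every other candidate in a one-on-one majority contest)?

A vs B: 39–5
A vs C: 35–9
A vs D: 28–16
A beats every other candidate.

A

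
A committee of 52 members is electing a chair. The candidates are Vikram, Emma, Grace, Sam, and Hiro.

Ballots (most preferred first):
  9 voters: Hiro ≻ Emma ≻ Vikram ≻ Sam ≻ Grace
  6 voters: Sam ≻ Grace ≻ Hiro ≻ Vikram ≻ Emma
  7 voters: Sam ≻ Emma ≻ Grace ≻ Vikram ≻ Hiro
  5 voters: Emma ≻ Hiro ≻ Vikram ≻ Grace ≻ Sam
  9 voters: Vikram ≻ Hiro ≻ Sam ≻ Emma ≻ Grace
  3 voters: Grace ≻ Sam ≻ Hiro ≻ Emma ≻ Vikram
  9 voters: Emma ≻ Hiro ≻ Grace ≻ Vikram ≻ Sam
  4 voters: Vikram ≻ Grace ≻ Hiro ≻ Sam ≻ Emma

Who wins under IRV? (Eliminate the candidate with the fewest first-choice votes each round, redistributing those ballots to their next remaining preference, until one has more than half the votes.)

Sam

Round 1: Vikram 13, Emma 14, Grace 3, Sam 13, Hiro 9. Grace eliminated.
Round 2: Vikram 13, Emma 14, Sam 16, Hiro 9. Hiro eliminated.
Round 3: Vikram 13, Emma 23, Sam 16. Vikram eliminated.
Round 4: Emma 23, Sam 29. Sam has a majority (≥27).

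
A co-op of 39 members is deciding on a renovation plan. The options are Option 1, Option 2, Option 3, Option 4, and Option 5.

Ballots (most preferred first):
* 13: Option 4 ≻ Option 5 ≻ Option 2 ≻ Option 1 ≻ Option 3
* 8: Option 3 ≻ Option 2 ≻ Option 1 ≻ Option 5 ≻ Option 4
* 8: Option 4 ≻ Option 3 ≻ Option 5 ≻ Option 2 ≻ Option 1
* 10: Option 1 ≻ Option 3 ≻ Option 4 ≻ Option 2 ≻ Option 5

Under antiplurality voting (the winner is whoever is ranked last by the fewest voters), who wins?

Option 2

Last-place votes: Option 1 8, Option 2 0, Option 3 13, Option 4 8, Option 5 10.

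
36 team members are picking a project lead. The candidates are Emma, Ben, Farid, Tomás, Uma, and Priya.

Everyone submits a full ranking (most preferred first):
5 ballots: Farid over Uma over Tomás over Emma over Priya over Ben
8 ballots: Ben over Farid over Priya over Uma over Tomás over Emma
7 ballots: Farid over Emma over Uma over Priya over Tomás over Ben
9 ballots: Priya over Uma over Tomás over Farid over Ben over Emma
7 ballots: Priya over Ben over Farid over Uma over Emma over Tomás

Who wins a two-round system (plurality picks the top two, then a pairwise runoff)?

Farid

Round 1 first-place votes: Emma 0, Ben 8, Farid 12, Tomás 0, Uma 0, Priya 16. Priya and Farid advance.
Runoff: Priya is ranked above Farid on 16 ballots, Farid above Priya on 20.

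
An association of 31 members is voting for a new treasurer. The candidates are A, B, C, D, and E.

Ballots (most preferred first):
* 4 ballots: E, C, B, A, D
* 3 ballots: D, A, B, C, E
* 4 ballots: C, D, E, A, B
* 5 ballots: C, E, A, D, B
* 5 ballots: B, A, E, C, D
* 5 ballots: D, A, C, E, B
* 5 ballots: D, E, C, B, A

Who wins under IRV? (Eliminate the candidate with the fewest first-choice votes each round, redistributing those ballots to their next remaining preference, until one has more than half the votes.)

Round 1: A 0, B 5, C 9, D 13, E 4. A eliminated.
Round 2: B 5, C 9, D 13, E 4. E eliminated.
Round 3: B 5, C 13, D 13. B eliminated.
Round 4: C 18, D 13. C has a majority (≥16).

C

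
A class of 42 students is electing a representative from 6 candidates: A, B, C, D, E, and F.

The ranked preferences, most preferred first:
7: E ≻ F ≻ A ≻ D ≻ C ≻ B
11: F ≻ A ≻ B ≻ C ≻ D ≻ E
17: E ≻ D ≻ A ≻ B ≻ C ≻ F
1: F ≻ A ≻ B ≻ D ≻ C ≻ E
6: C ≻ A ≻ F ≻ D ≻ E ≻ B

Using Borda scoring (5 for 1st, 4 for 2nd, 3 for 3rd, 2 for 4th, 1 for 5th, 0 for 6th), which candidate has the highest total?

A: 7×3 + 11×4 + 17×3 + 1×4 + 6×4 = 144
B: 7×0 + 11×3 + 17×2 + 1×3 + 6×0 = 70
C: 7×1 + 11×2 + 17×1 + 1×1 + 6×5 = 77
D: 7×2 + 11×1 + 17×4 + 1×2 + 6×2 = 107
E: 7×5 + 11×0 + 17×5 + 1×0 + 6×1 = 126
F: 7×4 + 11×5 + 17×0 + 1×5 + 6×3 = 106

A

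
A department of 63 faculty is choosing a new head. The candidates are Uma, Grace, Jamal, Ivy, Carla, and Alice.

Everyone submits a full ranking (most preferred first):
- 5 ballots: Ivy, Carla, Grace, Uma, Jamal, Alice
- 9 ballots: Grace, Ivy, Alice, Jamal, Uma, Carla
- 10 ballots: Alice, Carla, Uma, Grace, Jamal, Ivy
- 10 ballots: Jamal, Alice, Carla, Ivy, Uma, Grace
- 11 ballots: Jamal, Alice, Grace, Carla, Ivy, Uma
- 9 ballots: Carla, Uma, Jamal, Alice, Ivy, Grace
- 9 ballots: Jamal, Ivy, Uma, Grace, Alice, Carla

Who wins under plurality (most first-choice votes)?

First-place votes: Uma 0, Grace 9, Jamal 30, Ivy 5, Carla 9, Alice 10.

Jamal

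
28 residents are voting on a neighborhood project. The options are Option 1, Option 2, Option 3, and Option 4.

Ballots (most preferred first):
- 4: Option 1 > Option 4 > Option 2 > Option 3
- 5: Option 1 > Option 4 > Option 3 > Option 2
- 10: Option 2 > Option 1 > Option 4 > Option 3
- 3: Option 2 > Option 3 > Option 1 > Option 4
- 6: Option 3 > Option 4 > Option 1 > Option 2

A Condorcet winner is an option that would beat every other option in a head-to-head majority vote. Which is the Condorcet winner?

Option 1 vs Option 2: 15–13
Option 1 vs Option 3: 19–9
Option 1 vs Option 4: 22–6
Option 1 beats every other option.

Option 1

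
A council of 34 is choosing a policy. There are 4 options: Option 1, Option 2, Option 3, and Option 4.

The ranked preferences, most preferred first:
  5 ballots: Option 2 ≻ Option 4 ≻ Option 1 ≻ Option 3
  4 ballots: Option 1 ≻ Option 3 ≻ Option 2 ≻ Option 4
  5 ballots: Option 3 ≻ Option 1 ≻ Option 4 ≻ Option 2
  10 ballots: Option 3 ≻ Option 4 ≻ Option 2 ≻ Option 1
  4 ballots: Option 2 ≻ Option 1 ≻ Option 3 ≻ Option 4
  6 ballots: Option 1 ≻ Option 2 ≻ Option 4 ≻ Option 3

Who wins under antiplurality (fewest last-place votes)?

Last-place votes: Option 1 10, Option 2 5, Option 3 11, Option 4 8.

Option 2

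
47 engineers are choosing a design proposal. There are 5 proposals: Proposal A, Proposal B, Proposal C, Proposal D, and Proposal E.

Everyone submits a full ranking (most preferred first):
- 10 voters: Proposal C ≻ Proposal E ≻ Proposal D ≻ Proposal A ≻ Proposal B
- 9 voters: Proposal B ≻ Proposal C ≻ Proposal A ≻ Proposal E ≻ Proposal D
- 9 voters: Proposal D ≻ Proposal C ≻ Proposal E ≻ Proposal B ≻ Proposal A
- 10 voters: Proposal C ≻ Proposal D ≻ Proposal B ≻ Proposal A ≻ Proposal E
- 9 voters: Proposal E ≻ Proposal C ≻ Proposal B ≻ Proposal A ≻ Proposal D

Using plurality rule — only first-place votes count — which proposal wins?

First-place votes: Proposal A 0, Proposal B 9, Proposal C 20, Proposal D 9, Proposal E 9.

Proposal C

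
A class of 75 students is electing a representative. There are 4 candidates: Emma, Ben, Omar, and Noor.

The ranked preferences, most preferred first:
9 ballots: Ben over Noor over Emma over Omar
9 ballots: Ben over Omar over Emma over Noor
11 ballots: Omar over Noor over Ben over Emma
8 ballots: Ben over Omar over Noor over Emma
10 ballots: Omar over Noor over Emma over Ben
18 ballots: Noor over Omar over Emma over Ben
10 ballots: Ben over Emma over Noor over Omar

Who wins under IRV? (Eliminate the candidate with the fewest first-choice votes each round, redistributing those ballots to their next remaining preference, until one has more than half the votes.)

Omar

Round 1: Emma 0, Ben 36, Omar 21, Noor 18. Emma eliminated.
Round 2: Ben 36, Omar 21, Noor 18. Noor eliminated.
Round 3: Ben 36, Omar 39. Omar has a majority (≥38).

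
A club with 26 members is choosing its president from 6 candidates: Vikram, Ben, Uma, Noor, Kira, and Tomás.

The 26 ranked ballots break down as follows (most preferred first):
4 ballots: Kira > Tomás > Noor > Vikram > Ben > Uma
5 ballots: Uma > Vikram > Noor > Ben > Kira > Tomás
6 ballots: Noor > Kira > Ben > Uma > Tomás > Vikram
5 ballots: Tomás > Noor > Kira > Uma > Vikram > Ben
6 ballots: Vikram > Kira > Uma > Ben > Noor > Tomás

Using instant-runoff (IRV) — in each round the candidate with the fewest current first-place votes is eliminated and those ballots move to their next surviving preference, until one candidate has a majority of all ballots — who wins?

Round 1: Vikram 6, Ben 0, Uma 5, Noor 6, Kira 4, Tomás 5. Ben eliminated.
Round 2: Vikram 6, Uma 5, Noor 6, Kira 4, Tomás 5. Kira eliminated.
Round 3: Vikram 6, Uma 5, Noor 6, Tomás 9. Uma eliminated.
Round 4: Vikram 11, Noor 6, Tomás 9. Noor eliminated.
Round 5: Vikram 11, Tomás 15. Tomás has a majority (≥14).

Tomás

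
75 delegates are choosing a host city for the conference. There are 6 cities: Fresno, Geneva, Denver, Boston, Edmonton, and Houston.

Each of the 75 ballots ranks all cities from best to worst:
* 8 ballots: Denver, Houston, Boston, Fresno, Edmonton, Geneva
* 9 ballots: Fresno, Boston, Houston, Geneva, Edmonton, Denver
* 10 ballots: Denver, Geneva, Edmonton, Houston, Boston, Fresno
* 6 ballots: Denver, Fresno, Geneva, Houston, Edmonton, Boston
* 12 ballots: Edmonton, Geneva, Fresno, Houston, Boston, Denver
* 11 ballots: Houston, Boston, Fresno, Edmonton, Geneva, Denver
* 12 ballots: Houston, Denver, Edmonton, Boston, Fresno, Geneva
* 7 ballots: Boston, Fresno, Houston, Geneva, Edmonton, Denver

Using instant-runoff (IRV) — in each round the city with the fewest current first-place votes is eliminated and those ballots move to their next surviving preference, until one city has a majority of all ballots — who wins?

Round 1: Fresno 9, Geneva 0, Denver 24, Boston 7, Edmonton 12, Houston 23. Geneva eliminated.
Round 2: Fresno 9, Denver 24, Boston 7, Edmonton 12, Houston 23. Boston eliminated.
Round 3: Fresno 16, Denver 24, Edmonton 12, Houston 23. Edmonton eliminated.
Round 4: Fresno 28, Denver 24, Houston 23. Houston eliminated.
Round 5: Fresno 39, Denver 36. Fresno has a majority (≥38).

Fresno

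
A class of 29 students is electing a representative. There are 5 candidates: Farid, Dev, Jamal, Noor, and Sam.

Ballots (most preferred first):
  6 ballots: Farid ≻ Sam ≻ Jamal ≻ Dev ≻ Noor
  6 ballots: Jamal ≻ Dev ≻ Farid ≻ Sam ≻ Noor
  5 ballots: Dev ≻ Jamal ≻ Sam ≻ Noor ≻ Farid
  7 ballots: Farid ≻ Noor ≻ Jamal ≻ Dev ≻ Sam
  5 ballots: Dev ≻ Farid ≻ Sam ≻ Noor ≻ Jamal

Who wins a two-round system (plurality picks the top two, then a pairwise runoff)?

Round 1 first-place votes: Farid 13, Dev 10, Jamal 6, Noor 0, Sam 0. Farid and Dev advance.
Runoff: Farid is ranked above Dev on 13 ballots, Dev above Farid on 16.

Dev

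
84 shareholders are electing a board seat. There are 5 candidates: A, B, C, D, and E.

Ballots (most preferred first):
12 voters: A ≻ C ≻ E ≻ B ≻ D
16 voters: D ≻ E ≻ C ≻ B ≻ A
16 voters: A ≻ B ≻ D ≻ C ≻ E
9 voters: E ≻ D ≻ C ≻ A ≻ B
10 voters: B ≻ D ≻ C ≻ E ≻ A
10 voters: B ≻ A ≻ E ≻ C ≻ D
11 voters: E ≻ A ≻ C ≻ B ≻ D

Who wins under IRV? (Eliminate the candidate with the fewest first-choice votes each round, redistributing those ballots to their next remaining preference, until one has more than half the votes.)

Round 1: A 28, B 20, C 0, D 16, E 20. C eliminated.
Round 2: A 28, B 20, D 16, E 20. D eliminated.
Round 3: A 28, B 20, E 36. B eliminated.
Round 4: A 38, E 46. E has a majority (≥43).

E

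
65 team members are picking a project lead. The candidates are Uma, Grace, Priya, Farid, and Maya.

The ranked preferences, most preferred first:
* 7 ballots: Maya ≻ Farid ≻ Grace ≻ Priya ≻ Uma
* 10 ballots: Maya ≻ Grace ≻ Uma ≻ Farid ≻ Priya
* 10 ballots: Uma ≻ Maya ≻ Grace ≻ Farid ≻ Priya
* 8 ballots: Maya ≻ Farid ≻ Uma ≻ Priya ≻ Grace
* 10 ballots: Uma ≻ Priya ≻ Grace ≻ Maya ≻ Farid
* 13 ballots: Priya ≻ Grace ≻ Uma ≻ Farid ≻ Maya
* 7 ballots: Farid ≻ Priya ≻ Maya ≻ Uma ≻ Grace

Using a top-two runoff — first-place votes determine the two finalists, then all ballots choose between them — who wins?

Uma

Round 1 first-place votes: Uma 20, Grace 0, Priya 13, Farid 7, Maya 25. Maya and Uma advance.
Runoff: Maya is ranked above Uma on 32 ballots, Uma above Maya on 33.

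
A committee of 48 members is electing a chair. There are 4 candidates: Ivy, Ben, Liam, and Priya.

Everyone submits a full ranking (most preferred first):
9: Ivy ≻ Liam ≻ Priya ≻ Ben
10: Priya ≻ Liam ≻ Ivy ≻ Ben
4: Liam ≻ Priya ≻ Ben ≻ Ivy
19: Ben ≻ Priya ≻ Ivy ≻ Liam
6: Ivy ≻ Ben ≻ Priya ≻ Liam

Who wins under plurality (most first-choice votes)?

First-place votes: Ivy 15, Ben 19, Liam 4, Priya 10.

Ben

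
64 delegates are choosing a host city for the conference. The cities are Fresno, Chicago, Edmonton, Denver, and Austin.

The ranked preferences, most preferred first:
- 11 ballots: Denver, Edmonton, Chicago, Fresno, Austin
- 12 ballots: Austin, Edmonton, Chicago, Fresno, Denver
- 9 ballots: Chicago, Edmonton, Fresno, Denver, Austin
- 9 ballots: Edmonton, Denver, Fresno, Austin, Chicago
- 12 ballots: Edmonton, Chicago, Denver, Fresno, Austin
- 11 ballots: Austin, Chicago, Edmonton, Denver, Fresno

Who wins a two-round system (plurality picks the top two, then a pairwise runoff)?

Edmonton

Round 1 first-place votes: Fresno 0, Chicago 9, Edmonton 21, Denver 11, Austin 23. Austin and Edmonton advance.
Runoff: Austin is ranked above Edmonton on 23 ballots, Edmonton above Austin on 41.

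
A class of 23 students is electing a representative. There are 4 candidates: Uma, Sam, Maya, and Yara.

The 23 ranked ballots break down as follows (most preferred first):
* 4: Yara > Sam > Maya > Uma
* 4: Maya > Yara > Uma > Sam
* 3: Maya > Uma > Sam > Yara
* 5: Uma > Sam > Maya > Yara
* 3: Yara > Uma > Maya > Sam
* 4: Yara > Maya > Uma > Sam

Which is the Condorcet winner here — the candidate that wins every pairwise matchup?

Maya

Maya vs Uma: 15–8
Maya vs Sam: 14–9
Maya vs Yara: 12–11
Maya beats every other candidate.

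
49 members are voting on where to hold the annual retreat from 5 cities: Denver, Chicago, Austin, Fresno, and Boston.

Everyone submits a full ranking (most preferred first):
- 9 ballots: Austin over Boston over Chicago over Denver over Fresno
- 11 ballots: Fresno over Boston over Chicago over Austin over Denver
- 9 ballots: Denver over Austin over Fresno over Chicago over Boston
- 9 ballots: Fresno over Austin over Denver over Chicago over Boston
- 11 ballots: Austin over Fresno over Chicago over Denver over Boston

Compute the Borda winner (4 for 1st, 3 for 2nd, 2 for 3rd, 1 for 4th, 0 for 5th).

Denver: 9×1 + 11×0 + 9×4 + 9×2 + 11×1 = 74
Chicago: 9×2 + 11×2 + 9×1 + 9×1 + 11×2 = 80
Austin: 9×4 + 11×1 + 9×3 + 9×3 + 11×4 = 145
Fresno: 9×0 + 11×4 + 9×2 + 9×4 + 11×3 = 131
Boston: 9×3 + 11×3 + 9×0 + 9×0 + 11×0 = 60

Austin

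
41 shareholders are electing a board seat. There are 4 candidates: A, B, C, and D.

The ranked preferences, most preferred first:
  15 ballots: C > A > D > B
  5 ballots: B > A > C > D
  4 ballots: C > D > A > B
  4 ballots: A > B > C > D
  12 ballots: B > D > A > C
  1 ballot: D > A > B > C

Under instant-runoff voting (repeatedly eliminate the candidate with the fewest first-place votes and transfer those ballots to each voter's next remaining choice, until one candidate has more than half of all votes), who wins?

B

Round 1: A 4, B 17, C 19, D 1. D eliminated.
Round 2: A 5, B 17, C 19. A eliminated.
Round 3: B 22, C 19. B has a majority (≥21).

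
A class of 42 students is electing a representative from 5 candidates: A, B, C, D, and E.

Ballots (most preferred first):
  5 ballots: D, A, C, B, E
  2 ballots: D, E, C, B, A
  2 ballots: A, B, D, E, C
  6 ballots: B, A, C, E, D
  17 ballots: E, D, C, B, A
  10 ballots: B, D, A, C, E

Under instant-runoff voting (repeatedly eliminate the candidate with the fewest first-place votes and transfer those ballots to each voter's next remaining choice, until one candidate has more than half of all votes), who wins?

Round 1: A 2, B 16, C 0, D 7, E 17. C eliminated.
Round 2: A 2, B 16, D 7, E 17. A eliminated.
Round 3: B 18, D 7, E 17. D eliminated.
Round 4: B 23, E 19. B has a majority (≥22).

B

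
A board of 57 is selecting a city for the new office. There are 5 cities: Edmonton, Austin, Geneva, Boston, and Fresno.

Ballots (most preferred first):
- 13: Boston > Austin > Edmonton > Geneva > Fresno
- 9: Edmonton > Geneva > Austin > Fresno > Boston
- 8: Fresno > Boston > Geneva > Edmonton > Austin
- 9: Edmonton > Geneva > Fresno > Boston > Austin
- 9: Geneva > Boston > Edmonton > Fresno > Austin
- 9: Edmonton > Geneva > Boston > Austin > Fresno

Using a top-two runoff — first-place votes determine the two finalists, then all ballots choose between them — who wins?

Round 1 first-place votes: Edmonton 27, Austin 0, Geneva 9, Boston 13, Fresno 8. Edmonton and Boston advance.
Runoff: Edmonton is ranked above Boston on 27 ballots, Boston above Edmonton on 30.

Boston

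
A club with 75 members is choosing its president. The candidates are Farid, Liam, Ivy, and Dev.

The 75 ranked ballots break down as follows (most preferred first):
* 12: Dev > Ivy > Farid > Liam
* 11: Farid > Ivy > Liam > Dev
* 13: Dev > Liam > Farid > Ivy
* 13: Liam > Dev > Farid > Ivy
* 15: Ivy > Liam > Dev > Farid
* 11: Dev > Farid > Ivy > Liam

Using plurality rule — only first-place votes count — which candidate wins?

Dev

First-place votes: Farid 11, Liam 13, Ivy 15, Dev 36.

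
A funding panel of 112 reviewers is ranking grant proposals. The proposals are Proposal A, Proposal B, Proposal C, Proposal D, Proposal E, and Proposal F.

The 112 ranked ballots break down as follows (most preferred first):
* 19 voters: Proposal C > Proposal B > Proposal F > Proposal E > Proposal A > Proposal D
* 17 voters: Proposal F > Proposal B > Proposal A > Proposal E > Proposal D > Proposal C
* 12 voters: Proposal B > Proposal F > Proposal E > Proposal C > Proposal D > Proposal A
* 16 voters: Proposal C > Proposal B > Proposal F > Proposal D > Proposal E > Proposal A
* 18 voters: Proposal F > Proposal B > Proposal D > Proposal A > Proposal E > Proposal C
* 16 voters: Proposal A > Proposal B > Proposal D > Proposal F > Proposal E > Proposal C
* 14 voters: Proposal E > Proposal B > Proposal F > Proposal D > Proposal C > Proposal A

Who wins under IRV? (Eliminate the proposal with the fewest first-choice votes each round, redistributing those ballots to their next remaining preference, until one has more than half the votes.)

Round 1: Proposal A 16, Proposal B 12, Proposal C 35, Proposal D 0, Proposal E 14, Proposal F 35. Proposal D eliminated.
Round 2: Proposal A 16, Proposal B 12, Proposal C 35, Proposal E 14, Proposal F 35. Proposal B eliminated.
Round 3: Proposal A 16, Proposal C 35, Proposal E 14, Proposal F 47. Proposal E eliminated.
Round 4: Proposal A 16, Proposal C 35, Proposal F 61. Proposal F has a majority (≥57).

Proposal F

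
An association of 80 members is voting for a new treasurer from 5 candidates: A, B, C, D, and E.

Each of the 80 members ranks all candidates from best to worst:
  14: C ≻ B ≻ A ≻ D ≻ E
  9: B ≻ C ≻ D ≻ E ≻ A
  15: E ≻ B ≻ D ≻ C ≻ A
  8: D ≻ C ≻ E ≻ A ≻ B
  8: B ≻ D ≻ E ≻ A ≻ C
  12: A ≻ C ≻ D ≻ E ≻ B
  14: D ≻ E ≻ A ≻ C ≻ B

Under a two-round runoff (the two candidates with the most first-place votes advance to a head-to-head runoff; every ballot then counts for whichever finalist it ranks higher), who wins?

Round 1 first-place votes: A 12, B 17, C 14, D 22, E 15. D and B advance.
Runoff: D is ranked above B on 34 ballots, B above D on 46.

B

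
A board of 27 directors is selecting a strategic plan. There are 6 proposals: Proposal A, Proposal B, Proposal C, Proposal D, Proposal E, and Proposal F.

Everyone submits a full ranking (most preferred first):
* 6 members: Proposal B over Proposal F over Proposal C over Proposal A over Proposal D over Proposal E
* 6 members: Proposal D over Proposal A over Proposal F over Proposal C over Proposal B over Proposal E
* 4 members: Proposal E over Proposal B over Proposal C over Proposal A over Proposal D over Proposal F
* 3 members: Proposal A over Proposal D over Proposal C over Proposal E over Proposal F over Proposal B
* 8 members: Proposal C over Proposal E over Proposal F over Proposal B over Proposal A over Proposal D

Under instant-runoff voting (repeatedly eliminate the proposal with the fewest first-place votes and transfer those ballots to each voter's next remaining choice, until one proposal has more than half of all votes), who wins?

Proposal B

Round 1: Proposal A 3, Proposal B 6, Proposal C 8, Proposal D 6, Proposal E 4, Proposal F 0. Proposal F eliminated.
Round 2: Proposal A 3, Proposal B 6, Proposal C 8, Proposal D 6, Proposal E 4. Proposal A eliminated.
Round 3: Proposal B 6, Proposal C 8, Proposal D 9, Proposal E 4. Proposal E eliminated.
Round 4: Proposal B 10, Proposal C 8, Proposal D 9. Proposal C eliminated.
Round 5: Proposal B 18, Proposal D 9. Proposal B has a majority (≥14).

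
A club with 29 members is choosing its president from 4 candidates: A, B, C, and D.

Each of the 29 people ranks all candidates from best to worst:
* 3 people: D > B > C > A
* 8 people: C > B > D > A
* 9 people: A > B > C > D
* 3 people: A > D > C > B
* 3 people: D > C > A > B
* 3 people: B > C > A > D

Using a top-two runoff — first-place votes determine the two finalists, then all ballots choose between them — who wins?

C

Round 1 first-place votes: A 12, B 3, C 8, D 6. A and C advance.
Runoff: A is ranked above C on 12 ballots, C above A on 17.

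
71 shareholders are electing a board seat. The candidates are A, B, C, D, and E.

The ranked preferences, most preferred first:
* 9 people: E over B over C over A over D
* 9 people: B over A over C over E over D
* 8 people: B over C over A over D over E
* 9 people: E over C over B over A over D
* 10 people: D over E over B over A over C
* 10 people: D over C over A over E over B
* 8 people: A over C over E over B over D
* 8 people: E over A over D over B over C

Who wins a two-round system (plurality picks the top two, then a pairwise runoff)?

Round 1 first-place votes: A 8, B 17, C 0, D 20, E 26. E and D advance.
Runoff: E is ranked above D on 43 ballots, D above E on 28.

E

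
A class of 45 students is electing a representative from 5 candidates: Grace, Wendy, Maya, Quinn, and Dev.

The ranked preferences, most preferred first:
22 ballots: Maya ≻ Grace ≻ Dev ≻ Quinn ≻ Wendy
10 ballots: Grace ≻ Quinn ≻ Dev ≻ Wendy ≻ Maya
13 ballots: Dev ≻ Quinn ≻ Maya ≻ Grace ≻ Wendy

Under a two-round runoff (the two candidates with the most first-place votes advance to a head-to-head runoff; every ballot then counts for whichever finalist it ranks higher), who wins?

Dev

Round 1 first-place votes: Grace 10, Wendy 0, Maya 22, Quinn 0, Dev 13. Maya and Dev advance.
Runoff: Maya is ranked above Dev on 22 ballots, Dev above Maya on 23.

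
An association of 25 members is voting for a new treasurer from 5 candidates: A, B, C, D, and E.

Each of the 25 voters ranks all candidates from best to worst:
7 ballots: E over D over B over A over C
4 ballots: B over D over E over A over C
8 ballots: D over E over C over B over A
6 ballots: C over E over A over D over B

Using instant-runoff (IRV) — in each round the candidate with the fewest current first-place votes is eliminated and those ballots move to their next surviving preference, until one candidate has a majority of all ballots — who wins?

Round 1: A 0, B 4, C 6, D 8, E 7. A eliminated.
Round 2: B 4, C 6, D 8, E 7. B eliminated.
Round 3: C 6, D 12, E 7. C eliminated.
Round 4: D 12, E 13. E has a majority (≥13).

E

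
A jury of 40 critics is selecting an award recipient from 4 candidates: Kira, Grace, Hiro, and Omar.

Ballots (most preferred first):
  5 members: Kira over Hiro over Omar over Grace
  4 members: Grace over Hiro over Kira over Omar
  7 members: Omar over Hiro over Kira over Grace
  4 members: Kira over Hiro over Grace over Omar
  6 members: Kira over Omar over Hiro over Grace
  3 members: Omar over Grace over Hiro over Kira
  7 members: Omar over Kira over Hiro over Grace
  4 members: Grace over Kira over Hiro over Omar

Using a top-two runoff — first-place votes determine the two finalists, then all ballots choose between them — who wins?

Round 1 first-place votes: Kira 15, Grace 8, Hiro 0, Omar 17. Omar and Kira advance.
Runoff: Omar is ranked above Kira on 17 ballots, Kira above Omar on 23.

Kira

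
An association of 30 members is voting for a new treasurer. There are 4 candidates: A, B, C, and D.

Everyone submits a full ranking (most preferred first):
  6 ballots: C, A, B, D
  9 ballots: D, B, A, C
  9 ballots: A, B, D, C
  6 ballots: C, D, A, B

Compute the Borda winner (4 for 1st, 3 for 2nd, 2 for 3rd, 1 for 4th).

A: 6×3 + 9×2 + 9×4 + 6×2 = 84
B: 6×2 + 9×3 + 9×3 + 6×1 = 72
C: 6×4 + 9×1 + 9×1 + 6×4 = 66
D: 6×1 + 9×4 + 9×2 + 6×3 = 78

A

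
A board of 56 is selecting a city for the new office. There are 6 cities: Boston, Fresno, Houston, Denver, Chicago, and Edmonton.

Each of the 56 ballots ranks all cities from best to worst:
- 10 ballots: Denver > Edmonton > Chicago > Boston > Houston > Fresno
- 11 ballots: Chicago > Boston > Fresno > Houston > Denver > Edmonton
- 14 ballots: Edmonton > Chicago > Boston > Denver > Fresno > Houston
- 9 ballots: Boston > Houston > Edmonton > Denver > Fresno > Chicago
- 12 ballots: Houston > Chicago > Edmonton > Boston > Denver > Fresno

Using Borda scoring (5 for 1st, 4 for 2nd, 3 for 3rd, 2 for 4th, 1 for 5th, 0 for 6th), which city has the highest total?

Boston: 10×2 + 11×4 + 14×3 + 9×5 + 12×2 = 175
Fresno: 10×0 + 11×3 + 14×1 + 9×1 + 12×0 = 56
Houston: 10×1 + 11×2 + 14×0 + 9×4 + 12×5 = 128
Denver: 10×5 + 11×1 + 14×2 + 9×2 + 12×1 = 119
Chicago: 10×3 + 11×5 + 14×4 + 9×0 + 12×4 = 189
Edmonton: 10×4 + 11×0 + 14×5 + 9×3 + 12×3 = 173

Chicago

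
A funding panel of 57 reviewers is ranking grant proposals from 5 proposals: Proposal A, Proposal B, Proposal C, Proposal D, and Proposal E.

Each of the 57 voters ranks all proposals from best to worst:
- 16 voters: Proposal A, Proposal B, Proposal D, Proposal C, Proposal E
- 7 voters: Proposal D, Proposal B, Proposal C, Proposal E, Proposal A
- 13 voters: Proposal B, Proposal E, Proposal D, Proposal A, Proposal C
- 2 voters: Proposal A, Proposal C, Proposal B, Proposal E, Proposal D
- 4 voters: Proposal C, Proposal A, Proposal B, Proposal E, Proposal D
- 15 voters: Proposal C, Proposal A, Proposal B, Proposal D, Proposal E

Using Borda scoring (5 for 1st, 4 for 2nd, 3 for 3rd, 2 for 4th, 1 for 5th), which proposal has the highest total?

Proposal B

Proposal A: 16×5 + 7×1 + 13×2 + 2×5 + 4×4 + 15×4 = 199
Proposal B: 16×4 + 7×4 + 13×5 + 2×3 + 4×3 + 15×3 = 220
Proposal C: 16×2 + 7×3 + 13×1 + 2×4 + 4×5 + 15×5 = 169
Proposal D: 16×3 + 7×5 + 13×3 + 2×1 + 4×1 + 15×2 = 158
Proposal E: 16×1 + 7×2 + 13×4 + 2×2 + 4×2 + 15×1 = 109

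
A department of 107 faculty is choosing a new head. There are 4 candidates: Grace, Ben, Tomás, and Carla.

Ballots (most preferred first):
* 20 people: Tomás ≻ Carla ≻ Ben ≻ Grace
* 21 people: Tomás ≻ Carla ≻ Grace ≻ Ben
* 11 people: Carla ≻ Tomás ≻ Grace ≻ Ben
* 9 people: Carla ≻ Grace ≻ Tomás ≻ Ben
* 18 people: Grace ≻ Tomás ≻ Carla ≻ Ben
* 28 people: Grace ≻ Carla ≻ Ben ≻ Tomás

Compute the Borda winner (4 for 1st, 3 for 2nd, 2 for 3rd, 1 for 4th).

Carla

Grace: 20×1 + 21×2 + 11×2 + 9×3 + 18×4 + 28×4 = 295
Ben: 20×2 + 21×1 + 11×1 + 9×1 + 18×1 + 28×2 = 155
Tomás: 20×4 + 21×4 + 11×3 + 9×2 + 18×3 + 28×1 = 297
Carla: 20×3 + 21×3 + 11×4 + 9×4 + 18×2 + 28×3 = 323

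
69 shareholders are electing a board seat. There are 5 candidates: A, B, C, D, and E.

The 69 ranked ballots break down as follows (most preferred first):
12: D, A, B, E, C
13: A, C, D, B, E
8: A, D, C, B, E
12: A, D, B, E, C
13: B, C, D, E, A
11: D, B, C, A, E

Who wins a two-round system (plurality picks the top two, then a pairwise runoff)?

Round 1 first-place votes: A 33, B 13, C 0, D 23, E 0. A and D advance.
Runoff: A is ranked above D on 33 ballots, D above A on 36.

D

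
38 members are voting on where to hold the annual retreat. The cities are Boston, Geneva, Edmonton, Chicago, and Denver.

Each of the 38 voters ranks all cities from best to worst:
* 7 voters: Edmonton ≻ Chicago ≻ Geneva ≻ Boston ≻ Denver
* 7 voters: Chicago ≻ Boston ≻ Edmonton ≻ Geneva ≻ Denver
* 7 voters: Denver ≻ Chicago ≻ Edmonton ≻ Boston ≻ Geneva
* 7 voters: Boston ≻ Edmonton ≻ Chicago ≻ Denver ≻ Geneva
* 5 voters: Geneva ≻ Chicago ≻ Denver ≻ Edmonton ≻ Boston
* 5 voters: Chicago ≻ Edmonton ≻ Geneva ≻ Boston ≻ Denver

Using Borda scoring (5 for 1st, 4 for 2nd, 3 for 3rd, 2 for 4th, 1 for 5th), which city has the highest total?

Chicago

Boston: 7×2 + 7×4 + 7×2 + 7×5 + 5×1 + 5×2 = 106
Geneva: 7×3 + 7×2 + 7×1 + 7×1 + 5×5 + 5×3 = 89
Edmonton: 7×5 + 7×3 + 7×3 + 7×4 + 5×2 + 5×4 = 135
Chicago: 7×4 + 7×5 + 7×4 + 7×3 + 5×4 + 5×5 = 157
Denver: 7×1 + 7×1 + 7×5 + 7×2 + 5×3 + 5×1 = 83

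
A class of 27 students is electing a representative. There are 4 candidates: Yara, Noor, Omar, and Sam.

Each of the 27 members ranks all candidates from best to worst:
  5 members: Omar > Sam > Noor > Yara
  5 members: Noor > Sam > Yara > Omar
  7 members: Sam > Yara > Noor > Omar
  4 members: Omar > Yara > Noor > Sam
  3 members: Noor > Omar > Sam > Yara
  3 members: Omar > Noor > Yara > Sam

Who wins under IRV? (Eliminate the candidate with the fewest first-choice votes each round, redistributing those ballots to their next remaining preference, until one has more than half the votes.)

Noor

Round 1: Yara 0, Noor 8, Omar 12, Sam 7. Yara eliminated.
Round 2: Noor 8, Omar 12, Sam 7. Sam eliminated.
Round 3: Noor 15, Omar 12. Noor has a majority (≥14).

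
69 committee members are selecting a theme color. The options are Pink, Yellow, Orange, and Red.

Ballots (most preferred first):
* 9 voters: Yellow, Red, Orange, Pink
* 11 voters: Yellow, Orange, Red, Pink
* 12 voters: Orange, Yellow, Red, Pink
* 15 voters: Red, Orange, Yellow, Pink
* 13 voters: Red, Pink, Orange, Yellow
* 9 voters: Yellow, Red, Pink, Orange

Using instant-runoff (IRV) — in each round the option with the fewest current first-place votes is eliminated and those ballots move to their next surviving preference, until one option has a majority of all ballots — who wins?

Yellow

Round 1: Pink 0, Yellow 29, Orange 12, Red 28. Pink eliminated.
Round 2: Yellow 29, Orange 12, Red 28. Orange eliminated.
Round 3: Yellow 41, Red 28. Yellow has a majority (≥35).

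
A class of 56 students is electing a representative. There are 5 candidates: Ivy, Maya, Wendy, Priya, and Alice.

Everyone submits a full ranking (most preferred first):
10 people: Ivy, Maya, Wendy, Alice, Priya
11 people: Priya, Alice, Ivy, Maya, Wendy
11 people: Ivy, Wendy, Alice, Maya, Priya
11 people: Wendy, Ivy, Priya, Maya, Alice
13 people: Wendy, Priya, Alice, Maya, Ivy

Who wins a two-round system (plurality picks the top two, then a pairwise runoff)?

Round 1 first-place votes: Ivy 21, Maya 0, Wendy 24, Priya 11, Alice 0. Wendy and Ivy advance.
Runoff: Wendy is ranked above Ivy on 24 ballots, Ivy above Wendy on 32.

Ivy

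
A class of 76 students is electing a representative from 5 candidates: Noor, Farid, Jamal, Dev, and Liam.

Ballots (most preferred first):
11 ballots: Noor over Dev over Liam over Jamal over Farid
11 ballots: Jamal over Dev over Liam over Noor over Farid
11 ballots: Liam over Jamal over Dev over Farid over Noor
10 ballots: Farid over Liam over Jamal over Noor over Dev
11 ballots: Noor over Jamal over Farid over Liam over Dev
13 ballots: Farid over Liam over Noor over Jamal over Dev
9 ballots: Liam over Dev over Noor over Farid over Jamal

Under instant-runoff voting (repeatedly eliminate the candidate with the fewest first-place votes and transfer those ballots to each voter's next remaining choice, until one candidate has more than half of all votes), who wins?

Round 1: Noor 22, Farid 23, Jamal 11, Dev 0, Liam 20. Dev eliminated.
Round 2: Noor 22, Farid 23, Jamal 11, Liam 20. Jamal eliminated.
Round 3: Noor 22, Farid 23, Liam 31. Noor eliminated.
Round 4: Farid 34, Liam 42. Liam has a majority (≥39).

Liam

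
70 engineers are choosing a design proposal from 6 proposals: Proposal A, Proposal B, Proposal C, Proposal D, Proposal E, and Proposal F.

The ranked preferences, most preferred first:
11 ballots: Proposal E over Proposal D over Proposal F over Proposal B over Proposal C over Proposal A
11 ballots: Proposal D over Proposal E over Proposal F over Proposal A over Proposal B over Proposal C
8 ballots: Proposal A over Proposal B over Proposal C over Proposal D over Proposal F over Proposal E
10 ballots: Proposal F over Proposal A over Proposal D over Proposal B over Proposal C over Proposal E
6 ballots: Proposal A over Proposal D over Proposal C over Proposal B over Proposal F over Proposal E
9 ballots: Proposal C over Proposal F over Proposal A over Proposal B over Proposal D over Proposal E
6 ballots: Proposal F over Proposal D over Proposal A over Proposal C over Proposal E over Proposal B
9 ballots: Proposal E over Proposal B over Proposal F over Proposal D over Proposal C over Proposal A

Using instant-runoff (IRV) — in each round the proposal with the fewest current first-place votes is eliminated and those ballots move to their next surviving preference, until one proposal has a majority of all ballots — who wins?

Proposal F

Round 1: Proposal A 14, Proposal B 0, Proposal C 9, Proposal D 11, Proposal E 20, Proposal F 16. Proposal B eliminated.
Round 2: Proposal A 14, Proposal C 9, Proposal D 11, Proposal E 20, Proposal F 16. Proposal C eliminated.
Round 3: Proposal A 14, Proposal D 11, Proposal E 20, Proposal F 25. Proposal D eliminated.
Round 4: Proposal A 14, Proposal E 31, Proposal F 25. Proposal A eliminated.
Round 5: Proposal E 31, Proposal F 39. Proposal F has a majority (≥36).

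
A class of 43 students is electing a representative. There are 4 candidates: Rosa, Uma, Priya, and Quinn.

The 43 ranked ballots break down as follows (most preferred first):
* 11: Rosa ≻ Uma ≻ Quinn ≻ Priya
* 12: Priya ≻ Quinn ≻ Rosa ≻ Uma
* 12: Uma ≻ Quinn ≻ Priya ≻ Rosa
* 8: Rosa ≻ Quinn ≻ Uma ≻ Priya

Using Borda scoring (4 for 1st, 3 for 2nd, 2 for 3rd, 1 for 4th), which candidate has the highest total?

Rosa: 11×4 + 12×2 + 12×1 + 8×4 = 112
Uma: 11×3 + 12×1 + 12×4 + 8×2 = 109
Priya: 11×1 + 12×4 + 12×2 + 8×1 = 91
Quinn: 11×2 + 12×3 + 12×3 + 8×3 = 118

Quinn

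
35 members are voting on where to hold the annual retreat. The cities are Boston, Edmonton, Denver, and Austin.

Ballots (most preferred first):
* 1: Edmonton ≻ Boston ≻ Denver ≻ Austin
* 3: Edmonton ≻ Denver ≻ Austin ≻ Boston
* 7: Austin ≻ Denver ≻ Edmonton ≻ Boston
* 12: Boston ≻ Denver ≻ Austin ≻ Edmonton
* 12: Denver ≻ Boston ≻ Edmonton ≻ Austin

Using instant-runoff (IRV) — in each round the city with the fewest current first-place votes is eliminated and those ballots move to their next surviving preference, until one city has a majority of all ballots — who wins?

Round 1: Boston 12, Edmonton 4, Denver 12, Austin 7. Edmonton eliminated.
Round 2: Boston 13, Denver 15, Austin 7. Austin eliminated.
Round 3: Boston 13, Denver 22. Denver has a majority (≥18).

Denver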